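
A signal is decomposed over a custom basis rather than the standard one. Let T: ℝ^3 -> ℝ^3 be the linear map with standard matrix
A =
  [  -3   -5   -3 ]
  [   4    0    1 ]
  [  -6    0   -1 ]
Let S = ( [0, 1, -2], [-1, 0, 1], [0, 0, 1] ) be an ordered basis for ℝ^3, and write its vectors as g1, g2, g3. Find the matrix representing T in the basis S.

With P the matrix whose columns are g1, ..., g3, [T]_S = P^(-1) A P.
Column by column: T(g1) = A g1 = [1, -2, 2]; its S-coordinates [-2, -1, -1] give column 1.
Continuing for each basis vector yields [T]_S = [[-2, -3, 1], [-1, 0, 3], [-1, -1, -2]].

[[-2, -3, 1], [-1, 0, 3], [-1, -1, -2]]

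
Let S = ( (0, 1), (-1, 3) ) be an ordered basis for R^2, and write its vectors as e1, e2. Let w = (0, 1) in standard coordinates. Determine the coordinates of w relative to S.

[w]_S is the unique c with M c = w, where M has columns e1, e2.
System: 0c_1 - c_2 = 0, c_1 + 3c_2 = 1; solving gives c_1 = 1, c_2 = 0.
Check: e1 + 0·e2 = (0, 1).

(1, 0)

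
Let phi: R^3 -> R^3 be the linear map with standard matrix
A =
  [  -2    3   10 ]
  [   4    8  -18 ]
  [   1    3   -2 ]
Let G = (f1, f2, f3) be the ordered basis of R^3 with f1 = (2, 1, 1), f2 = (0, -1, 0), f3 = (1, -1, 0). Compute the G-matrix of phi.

With P the matrix whose columns are f1, ..., f3, [phi]_G = P^(-1) A P.
Column by column: phi(f1) = A f1 = (9, -2, 3); its G-coordinates (3, 2, 3) give column 1.
Continuing for each basis vector yields [phi]_G = [[3, -3, -2], [2, 2, 3], [3, 3, -1]].

[[3, -3, -2], [2, 2, 3], [3, 3, -1]]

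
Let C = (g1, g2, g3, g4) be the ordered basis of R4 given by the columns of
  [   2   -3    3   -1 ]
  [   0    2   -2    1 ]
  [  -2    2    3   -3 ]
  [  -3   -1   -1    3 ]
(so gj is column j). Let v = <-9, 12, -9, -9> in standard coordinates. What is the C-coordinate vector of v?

<4, 4, -1, 2>

[v]_C is the unique c with M c = v, where M has columns g1, ..., g4.
Row-reducing the augmented matrix [M | v] gives c = (4, 4, -1, 2).
Check: 4g1 + 4g2 - g3 + 2g4 = <-9, 12, -9, -9>.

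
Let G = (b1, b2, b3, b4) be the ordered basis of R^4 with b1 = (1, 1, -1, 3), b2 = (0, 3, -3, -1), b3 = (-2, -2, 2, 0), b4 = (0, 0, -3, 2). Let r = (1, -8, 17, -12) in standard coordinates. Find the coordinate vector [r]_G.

We seek scalars with c_1 b1 + ... + c_4 b4 = r; equivalently solve M c = r where the columns of M are b1, ..., b4.
Solving this 4x4 system gives c = (-3, -3, -2, -3).
Check: -3b1 - 3b2 - 2b3 - 3b4 = (1, -8, 17, -12).

(-3, -3, -2, -3)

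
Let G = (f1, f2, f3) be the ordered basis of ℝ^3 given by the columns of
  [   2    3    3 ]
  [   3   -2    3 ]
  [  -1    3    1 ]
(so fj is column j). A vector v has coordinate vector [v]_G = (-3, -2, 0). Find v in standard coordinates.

(-12, -5, -3)

The coordinates say v = -3f1 - 2f2 + 0·f3; adding the scaled basis vectors gives (-12, -5, -3).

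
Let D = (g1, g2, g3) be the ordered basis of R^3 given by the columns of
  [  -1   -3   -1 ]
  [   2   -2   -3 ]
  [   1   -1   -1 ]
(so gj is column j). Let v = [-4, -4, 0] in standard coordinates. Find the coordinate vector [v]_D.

[3, -1, 4]

Write v = c_1 g1 + ... + c_3 g3 and solve for the c_i.
Solving this 3x3 system gives c = (3, -1, 4).
Check: 3g1 - g2 + 4g3 = [-4, -4, 0].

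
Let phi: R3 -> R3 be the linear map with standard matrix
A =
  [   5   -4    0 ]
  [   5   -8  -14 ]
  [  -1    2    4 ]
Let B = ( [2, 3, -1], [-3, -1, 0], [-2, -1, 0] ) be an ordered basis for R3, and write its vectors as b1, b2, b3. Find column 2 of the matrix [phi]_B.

Compute phi(b2) = A b2 = [-11, -7, 1] in standard coordinates.
Then write this in B-coordinates: solve for y in y_1 b1 + ... + y_3 b3 = [-11, -7, 1].
This gives y = [-1, 1, 3], which is column 2 of [phi]_B.

[-1, 1, 3]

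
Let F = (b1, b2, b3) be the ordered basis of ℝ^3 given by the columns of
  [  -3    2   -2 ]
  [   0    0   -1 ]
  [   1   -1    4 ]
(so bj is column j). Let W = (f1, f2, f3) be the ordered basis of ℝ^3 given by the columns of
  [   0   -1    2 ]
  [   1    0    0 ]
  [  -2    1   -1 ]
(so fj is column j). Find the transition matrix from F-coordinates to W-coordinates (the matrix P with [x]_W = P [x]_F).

Column j of P is [bj]_W, since P maps F-coordinates to W-coordinates.
Expressing b1 in W: b1 = 0·f1 - f2 - 2f3, so column 1 of P is <0, -1, -2>.
Doing the same for each bj gives P = [[0, 0, -1], [-1, 0, 2], [-2, 1, 0]].

[[0, 0, -1], [-1, 0, 2], [-2, 1, 0]]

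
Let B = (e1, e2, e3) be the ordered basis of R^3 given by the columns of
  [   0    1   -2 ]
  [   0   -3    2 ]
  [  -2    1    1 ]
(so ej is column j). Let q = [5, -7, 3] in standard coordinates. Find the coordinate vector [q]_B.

[q]_B is the unique c with M c = q, where M has columns e1, ..., e3.
Solving this 3x3 system gives c = (-2, 1, -2).
Check: -2e1 + e2 - 2e3 = [5, -7, 3].

[-2, 1, -2]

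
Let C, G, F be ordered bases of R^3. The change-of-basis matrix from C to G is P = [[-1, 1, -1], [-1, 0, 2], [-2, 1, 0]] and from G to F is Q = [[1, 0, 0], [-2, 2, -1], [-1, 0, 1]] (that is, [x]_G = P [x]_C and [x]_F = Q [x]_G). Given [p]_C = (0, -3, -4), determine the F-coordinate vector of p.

Composing the changes, [p]_F = Q P [p]_C.
Q P = [[-1, 1, -1], [2, -3, 6], [-1, 0, 1]]; applying this to (0, -3, -4) gives (1, -15, -4).

(1, -15, -4)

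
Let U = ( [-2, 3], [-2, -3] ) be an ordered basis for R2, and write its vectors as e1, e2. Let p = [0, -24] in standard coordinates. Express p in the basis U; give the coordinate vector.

Write p = c_1 e1 + c_2 e2 and solve for the c_i.
System: -2c_1 - 2c_2 = 0, 3c_1 - 3c_2 = -24; solving gives c_1 = -4, c_2 = 4.
Check: -4e1 + 4e2 = [0, -24].

[-4, 4]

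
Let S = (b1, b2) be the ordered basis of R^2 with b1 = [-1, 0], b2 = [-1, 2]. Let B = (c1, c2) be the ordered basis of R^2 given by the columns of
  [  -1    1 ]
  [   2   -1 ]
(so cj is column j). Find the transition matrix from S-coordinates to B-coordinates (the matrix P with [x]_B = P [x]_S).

[[-1, 1], [-2, 0]]

Let M have columns bj and N have columns cj. Then for every x, N [x]_B = x = M [x]_S, so P = N^(-1) M.
Since det N = -1, N^(-1) has integer entries; multiplying gives P = [[-1, 1], [-2, 0]].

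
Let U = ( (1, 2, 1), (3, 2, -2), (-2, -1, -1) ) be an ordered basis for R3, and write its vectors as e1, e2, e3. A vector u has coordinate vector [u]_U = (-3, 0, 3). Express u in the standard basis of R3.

(-9, -9, -6)

u = M [u]_U, where M has columns e1, ..., e3.
Carrying out the matrix-vector product, u = (-9, -9, -6).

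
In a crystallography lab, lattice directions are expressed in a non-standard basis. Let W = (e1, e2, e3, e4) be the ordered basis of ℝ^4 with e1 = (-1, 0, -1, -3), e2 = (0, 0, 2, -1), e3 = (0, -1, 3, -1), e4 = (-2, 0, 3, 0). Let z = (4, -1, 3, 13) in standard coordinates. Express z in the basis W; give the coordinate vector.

(-4, -2, 1, 0)

[z]_W is the unique c with M c = z, where M has columns e1, ..., e4.
Solving this 4x4 system gives c = (-4, -2, 1, 0).
Check: -4e1 - 2e2 + e3 + 0·e4 = (4, -1, 3, 13).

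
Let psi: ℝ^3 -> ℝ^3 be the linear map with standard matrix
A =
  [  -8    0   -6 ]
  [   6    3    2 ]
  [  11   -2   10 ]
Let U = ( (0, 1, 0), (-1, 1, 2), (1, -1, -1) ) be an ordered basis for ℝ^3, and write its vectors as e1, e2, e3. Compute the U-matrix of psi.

[[3, -3, -1], [-2, 3, 1], [-2, -1, -1]]

The j-th column of [psi]_U is [psi(ej)]_U.
psi(e1) = A e1 = (0, 3, -2) = 3e1 - 2e2 - 2e3, so column 1 is (3, -2, -2).
Repeating for e2, e3 and assembling the columns gives [[3, -3, -1], [-2, 3, 1], [-2, -1, -1]].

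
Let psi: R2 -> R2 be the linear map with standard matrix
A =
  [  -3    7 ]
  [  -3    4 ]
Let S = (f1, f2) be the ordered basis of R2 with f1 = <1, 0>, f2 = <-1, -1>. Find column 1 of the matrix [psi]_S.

<0, 3>

Column 1 of [psi]_S is the S-coordinate vector of psi(f1).
In standard coordinates psi(f1) = A f1 = <-3, -3>.
Converting to S: <-3, -3> = 0·f1 + 3f2, so the coordinate vector is <0, 3>.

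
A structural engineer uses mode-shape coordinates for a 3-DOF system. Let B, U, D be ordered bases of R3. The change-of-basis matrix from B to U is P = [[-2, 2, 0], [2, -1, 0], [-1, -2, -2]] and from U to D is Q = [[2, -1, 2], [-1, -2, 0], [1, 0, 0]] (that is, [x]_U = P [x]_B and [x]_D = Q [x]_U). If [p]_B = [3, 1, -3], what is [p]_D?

[-11, -6, -4]

Composing the changes, [p]_D = Q P [p]_B.
Q P = [[-8, 1, -4], [-2, 0, 0], [-2, 2, 0]]; applying this to [3, 1, -3] gives [-11, -6, -4].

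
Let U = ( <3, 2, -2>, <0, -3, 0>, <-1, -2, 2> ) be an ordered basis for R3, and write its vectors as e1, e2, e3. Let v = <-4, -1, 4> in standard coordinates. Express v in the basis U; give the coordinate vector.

[v]_U is the unique c with M c = v, where M has columns e1, ..., e3.
Row-reducing the augmented matrix [M | v] gives c = (-1, -1, 1).
Check: -e1 - e2 + e3 = <-4, -1, 4>.

<-1, -1, 1>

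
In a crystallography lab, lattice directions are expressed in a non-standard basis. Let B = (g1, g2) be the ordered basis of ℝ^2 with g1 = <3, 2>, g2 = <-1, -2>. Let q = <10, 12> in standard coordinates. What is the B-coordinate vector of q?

<2, -4>

Write q = c_1 g1 + c_2 g2 and solve for the c_i.
System: 3c_1 - c_2 = 10, 2c_1 - 2c_2 = 12; solving gives c_1 = 2, c_2 = -4.
Check: 2g1 - 4g2 = <10, 12>.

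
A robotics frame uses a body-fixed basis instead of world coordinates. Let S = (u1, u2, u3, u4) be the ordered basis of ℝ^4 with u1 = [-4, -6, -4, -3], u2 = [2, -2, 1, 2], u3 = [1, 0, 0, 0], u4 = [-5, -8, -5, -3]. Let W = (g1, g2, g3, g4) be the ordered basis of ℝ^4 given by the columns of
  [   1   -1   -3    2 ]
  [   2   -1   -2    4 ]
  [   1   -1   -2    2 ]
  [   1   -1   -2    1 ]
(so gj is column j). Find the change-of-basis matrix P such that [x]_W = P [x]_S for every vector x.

Take x = uj: its S-coordinates are the j-th standard unit vector, so P e_j — column j of P — equals [uj]_W.
u1 = 0·g1 + 2g2 + 0·g3 - g4, giving column 1 = [0, 2, 0, -1]; repeating for each j gives P = [[0, -1, 0, 1], [2, -2, 2, 2], [0, -1, -1, 0], [-1, -1, 0, -2]].

[[0, -1, 0, 1], [2, -2, 2, 2], [0, -1, -1, 0], [-1, -1, 0, -2]]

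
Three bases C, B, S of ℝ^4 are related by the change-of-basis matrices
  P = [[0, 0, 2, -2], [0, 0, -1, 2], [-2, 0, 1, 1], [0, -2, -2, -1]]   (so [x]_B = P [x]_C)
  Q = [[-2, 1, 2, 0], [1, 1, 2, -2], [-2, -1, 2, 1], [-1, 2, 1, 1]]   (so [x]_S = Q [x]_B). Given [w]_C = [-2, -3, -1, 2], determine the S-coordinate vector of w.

Apply P to get B-coordinates [-6, 5, 5, 6], then Q to get S-coordinates.
The result is [w]_S = [27, -3, 23, 27].

[27, -3, 23, 27]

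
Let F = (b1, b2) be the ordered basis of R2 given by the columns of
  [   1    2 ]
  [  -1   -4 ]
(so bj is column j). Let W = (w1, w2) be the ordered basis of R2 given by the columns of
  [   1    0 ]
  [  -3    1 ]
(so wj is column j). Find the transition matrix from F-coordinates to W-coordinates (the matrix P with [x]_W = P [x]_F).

[[1, 2], [2, 2]]

Column j of P is [bj]_W, since P maps F-coordinates to W-coordinates.
Expressing b1 in W: b1 = w1 + 2w2, so column 1 of P is [1, 2].
Doing the same for each bj gives P = [[1, 2], [2, 2]].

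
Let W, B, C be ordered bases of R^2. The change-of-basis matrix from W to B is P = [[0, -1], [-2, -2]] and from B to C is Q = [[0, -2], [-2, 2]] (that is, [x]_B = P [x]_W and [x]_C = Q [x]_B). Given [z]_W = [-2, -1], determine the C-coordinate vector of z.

[-12, 10]

First [z]_B = P [z]_W = [1, 6].
Then [z]_C = Q [z]_B = [-12, 10].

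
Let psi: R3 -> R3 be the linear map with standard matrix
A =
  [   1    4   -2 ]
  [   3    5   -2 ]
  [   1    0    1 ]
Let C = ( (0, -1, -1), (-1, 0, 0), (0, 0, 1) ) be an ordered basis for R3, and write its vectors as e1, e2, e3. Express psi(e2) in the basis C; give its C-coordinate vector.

(3, 1, 2)

Compute psi(e2) = A e2 = (-1, -3, -1) in standard coordinates.
Then write this in C-coordinates: solve for y in y_1 e1 + ... + y_3 e3 = (-1, -3, -1).
This gives y = (3, 1, 2), which is column 2 of [psi]_C.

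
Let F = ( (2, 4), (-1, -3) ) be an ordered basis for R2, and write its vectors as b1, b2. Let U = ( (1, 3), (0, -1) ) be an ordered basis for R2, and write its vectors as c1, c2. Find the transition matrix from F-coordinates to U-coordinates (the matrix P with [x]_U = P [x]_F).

Take x = bj: its F-coordinates are the j-th standard unit vector, so P e_j — column j of P — equals [bj]_U.
b1 = 2c1 + 2c2, giving column 1 = (2, 2); repeating for each j gives P = [[2, -1], [2, 0]].

[[2, -1], [2, 0]]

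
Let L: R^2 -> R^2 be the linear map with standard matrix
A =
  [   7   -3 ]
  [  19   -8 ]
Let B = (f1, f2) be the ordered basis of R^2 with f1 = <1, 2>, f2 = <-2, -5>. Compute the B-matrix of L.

[[-1, 1], [-1, 0]]

Let P have columns f1, f2. Then [L]_B = P^(-1) A P.
Here det P = -1, so P^(-1) is integer; computing A P first and then P^(-1)(A P) gives [[-1, 1], [-1, 0]].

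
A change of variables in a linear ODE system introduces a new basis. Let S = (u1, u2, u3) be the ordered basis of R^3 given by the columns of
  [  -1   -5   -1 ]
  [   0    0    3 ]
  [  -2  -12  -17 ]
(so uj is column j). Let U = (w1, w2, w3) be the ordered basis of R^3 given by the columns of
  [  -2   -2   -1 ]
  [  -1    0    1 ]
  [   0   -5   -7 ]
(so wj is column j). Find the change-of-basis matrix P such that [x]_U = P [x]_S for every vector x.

Take x = uj: its S-coordinates are the j-th standard unit vector, so P e_j — column j of P — equals [uj]_U.
u1 = w1 - w2 + w3, giving column 1 = <1, -1, 1>; repeating for each j gives P = [[1, 1, -2], [-1, 1, 2], [1, 1, 1]].

[[1, 1, -2], [-1, 1, 2], [1, 1, 1]]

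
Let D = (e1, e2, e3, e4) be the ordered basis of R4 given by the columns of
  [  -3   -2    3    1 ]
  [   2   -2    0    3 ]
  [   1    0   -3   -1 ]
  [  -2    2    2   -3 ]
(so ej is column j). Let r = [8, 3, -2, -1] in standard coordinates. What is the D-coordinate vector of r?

We seek scalars with c_1 e1 + ... + c_4 e4 = r; equivalently solve M c = r where the columns of M are e1, ..., e4.
Row-reducing the augmented matrix [M | r] gives c = (0, -3, 1, -1).
Check: 0·e1 - 3e2 + e3 - e4 = [8, 3, -2, -1].

[0, -3, 1, -1]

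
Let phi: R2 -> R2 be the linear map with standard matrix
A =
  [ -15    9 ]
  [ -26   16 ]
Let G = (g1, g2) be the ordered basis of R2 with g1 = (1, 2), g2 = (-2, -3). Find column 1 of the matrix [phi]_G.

(3, 0)

Compute phi(g1) = A g1 = (3, 6) in standard coordinates.
Then write this in G-coordinates: solve for y in y_1 g1 + y_2 g2 = (3, 6).
This gives y = (3, 0), which is column 1 of [phi]_G.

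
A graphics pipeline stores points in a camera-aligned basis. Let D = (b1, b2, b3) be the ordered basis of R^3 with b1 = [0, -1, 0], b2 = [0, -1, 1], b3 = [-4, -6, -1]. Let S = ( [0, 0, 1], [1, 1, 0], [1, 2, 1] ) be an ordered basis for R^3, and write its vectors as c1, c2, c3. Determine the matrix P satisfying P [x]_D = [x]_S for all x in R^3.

[[1, 2, 1], [1, 1, -2], [-1, -1, -2]]

Take x = bj: its D-coordinates are the j-th standard unit vector, so P e_j — column j of P — equals [bj]_S.
b1 = c1 + c2 - c3, giving column 1 = [1, 1, -1]; repeating for each j gives P = [[1, 2, 1], [1, 1, -2], [-1, -1, -2]].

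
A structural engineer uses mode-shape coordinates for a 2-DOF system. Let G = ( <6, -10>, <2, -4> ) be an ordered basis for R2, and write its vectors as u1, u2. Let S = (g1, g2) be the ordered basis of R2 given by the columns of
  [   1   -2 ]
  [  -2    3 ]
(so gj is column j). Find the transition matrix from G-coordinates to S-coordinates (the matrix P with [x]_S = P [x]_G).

[[2, 2], [-2, 0]]

Let M have columns uj and N have columns gj. Then for every x, N [x]_S = x = M [x]_G, so P = N^(-1) M.
Since det N = -1, N^(-1) has integer entries; multiplying gives P = [[2, 2], [-2, 0]].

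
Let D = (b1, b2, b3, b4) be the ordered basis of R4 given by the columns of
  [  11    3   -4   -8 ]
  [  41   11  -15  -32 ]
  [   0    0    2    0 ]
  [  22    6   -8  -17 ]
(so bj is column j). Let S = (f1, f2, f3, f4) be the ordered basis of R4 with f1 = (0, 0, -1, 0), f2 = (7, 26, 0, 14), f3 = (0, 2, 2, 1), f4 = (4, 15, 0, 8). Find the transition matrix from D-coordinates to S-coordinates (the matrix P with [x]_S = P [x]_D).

[[0, 0, -2, -2], [1, 1, 0, 0], [0, 0, 0, -1], [1, -1, -1, -2]]

Take x = bj: its D-coordinates are the j-th standard unit vector, so P e_j — column j of P — equals [bj]_S.
b1 = 0·f1 + f2 + 0·f3 + f4, giving column 1 = (0, 1, 0, 1); repeating for each j gives P = [[0, 0, -2, -2], [1, 1, 0, 0], [0, 0, 0, -1], [1, -1, -1, -2]].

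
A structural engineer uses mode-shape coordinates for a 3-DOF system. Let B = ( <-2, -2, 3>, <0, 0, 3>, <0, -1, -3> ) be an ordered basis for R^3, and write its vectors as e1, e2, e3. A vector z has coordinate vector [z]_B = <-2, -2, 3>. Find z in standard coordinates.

<4, 1, -21>

By definition z = -2e1 - 2e2 + 3e3.
Summing componentwise gives <4, 1, -21>.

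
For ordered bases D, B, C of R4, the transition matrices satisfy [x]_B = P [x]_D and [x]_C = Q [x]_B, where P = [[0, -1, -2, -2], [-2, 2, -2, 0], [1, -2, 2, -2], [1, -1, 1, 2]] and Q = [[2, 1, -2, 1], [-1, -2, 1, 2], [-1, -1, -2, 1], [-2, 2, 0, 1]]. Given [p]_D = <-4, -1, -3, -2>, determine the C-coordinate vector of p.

<32, -59, -25, -8>

Composing the changes, [p]_C = Q P [p]_D.
Q P = [[-3, 3, -9, 2], [7, -7, 10, 4], [1, 2, 1, 8], [-3, 5, 1, 6]]; applying this to <-4, -1, -3, -2> gives <32, -59, -25, -8>.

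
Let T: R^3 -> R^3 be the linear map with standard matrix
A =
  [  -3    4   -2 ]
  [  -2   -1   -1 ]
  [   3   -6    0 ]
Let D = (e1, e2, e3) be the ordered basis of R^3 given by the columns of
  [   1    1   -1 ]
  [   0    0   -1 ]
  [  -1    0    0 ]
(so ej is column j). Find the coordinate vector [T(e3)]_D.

Compute T(e3) = A e3 = (-1, 3, 3) in standard coordinates.
Then write this in D-coordinates: solve for y in y_1 e1 + ... + y_3 e3 = (-1, 3, 3).
This gives y = (-3, -1, -3), which is column 3 of [T]_D.

(-3, -1, -3)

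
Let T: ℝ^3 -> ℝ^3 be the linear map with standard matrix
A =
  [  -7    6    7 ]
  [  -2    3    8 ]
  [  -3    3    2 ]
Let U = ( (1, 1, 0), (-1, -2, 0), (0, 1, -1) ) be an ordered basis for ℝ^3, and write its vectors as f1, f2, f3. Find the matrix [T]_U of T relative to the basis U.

The j-th column of [T]_U is [T(fj)]_U.
T(f1) = A f1 = (-1, 1, 0) = -3f1 - 2f2 + 0·f3, so column 1 is (-3, -2, 0).
Repeating for f2, f3 and assembling the columns gives [[-3, -3, 2], [-2, 2, 3], [0, 3, -1]].

[[-3, -3, 2], [-2, 2, 3], [0, 3, -1]]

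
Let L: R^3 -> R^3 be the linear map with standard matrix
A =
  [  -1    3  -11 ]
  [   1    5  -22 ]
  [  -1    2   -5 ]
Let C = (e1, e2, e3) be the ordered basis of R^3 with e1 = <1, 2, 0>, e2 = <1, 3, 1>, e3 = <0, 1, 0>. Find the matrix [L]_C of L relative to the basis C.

[[2, -3, 1], [3, 0, 2], [-2, 0, -3]]

Let P have columns e1, ..., e3. Then [L]_C = P^(-1) A P.
Here det P = -1, so P^(-1) is integer; computing A P first and then P^(-1)(A P) gives [[2, -3, 1], [3, 0, 2], [-2, 0, -3]].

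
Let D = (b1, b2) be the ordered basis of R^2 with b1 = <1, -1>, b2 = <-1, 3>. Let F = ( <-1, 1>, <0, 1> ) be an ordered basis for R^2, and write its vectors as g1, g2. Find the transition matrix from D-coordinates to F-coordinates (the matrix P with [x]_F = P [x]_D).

Let M have columns bj and N have columns gj. Then for every x, N [x]_F = x = M [x]_D, so P = N^(-1) M.
Since det N = -1, N^(-1) has integer entries; multiplying gives P = [[-1, 1], [0, 2]].

[[-1, 1], [0, 2]]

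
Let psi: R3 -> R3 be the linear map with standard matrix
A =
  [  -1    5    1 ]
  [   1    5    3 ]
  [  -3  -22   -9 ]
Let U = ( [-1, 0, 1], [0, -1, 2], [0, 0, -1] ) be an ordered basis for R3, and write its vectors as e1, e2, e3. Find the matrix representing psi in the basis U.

Let P have columns e1, ..., e3. Then [psi]_U = P^(-1) A P.
Here det P = -1, so P^(-1) is integer; computing A P first and then P^(-1)(A P) gives [[-2, 3, 1], [-2, -1, 3], [0, -3, -2]].

[[-2, 3, 1], [-2, -1, 3], [0, -3, -2]]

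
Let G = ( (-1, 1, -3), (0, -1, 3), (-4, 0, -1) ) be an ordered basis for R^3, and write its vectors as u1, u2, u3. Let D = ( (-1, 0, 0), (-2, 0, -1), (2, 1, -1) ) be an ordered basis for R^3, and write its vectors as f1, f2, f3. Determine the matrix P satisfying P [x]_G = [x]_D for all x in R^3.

Let M have columns uj and N have columns fj. Then for every x, N [x]_D = x = M [x]_G, so P = N^(-1) M.
Since det N = -1, N^(-1) has integer entries; multiplying gives P = [[-1, 2, 2], [2, -2, 1], [1, -1, 0]].

[[-1, 2, 2], [2, -2, 1], [1, -1, 0]]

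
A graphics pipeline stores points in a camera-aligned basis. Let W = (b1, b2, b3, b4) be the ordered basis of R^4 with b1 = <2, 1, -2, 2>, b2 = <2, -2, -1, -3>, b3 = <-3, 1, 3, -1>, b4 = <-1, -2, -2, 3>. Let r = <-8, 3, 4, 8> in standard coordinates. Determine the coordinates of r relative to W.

<-3, -4, -2, 0>

Write r = c_1 b1 + ... + c_4 b4 and solve for the c_i.
Solving this 4x4 system gives c = (-3, -4, -2, 0).
Check: -3b1 - 4b2 - 2b3 + 0·b4 = <-8, 3, 4, 8>.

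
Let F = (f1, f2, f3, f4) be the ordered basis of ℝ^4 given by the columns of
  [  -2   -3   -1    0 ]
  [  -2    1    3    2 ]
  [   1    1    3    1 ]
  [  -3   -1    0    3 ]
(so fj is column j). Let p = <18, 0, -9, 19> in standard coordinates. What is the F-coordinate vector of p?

<-2, -4, -2, 3>

[p]_F is the unique c with M c = p, where M has columns f1, ..., f4.
Gaussian elimination on [M | p] yields c = (-2, -4, -2, 3).
Check: -2f1 - 4f2 - 2f3 + 3f4 = <18, 0, -9, 19>.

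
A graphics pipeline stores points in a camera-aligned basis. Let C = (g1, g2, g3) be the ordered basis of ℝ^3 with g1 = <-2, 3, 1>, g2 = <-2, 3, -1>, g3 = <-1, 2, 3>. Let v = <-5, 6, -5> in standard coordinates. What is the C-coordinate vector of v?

Write v = c_1 g1 + ... + c_3 g3 and solve for the c_i.
Gaussian elimination on [M | v] yields c = (4, 0, -3).
Check: 4g1 + 0·g2 - 3g3 = <-5, 6, -5>.

<4, 0, -3>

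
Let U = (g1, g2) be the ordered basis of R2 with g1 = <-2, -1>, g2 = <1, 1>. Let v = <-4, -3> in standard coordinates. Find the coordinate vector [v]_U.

<1, -2>

Write v = c_1 g1 + c_2 g2 and solve for the c_i.
System: -2c_1 + c_2 = -4, -c_1 + c_2 = -3; solving gives c_1 = 1, c_2 = -2.
Check: g1 - 2g2 = <-4, -3>.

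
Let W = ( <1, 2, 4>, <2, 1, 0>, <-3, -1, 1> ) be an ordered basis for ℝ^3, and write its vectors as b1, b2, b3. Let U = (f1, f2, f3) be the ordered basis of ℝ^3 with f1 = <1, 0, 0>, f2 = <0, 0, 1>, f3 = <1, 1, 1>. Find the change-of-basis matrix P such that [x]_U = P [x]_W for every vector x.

Let M have columns bj and N have columns fj. Then for every x, N [x]_U = x = M [x]_W, so P = N^(-1) M.
Since det N = -1, N^(-1) has integer entries; multiplying gives P = [[-1, 1, -2], [2, -1, 2], [2, 1, -1]].

[[-1, 1, -2], [2, -1, 2], [2, 1, -1]]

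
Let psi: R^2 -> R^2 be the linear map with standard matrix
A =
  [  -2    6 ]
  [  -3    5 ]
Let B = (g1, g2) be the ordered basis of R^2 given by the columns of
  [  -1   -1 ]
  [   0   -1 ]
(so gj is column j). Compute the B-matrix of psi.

[[1, 2], [-3, 2]]

Let P have columns g1, g2. Then [psi]_B = P^(-1) A P.
Here det P = 1, so P^(-1) is integer; computing A P first and then P^(-1)(A P) gives [[1, 2], [-3, 2]].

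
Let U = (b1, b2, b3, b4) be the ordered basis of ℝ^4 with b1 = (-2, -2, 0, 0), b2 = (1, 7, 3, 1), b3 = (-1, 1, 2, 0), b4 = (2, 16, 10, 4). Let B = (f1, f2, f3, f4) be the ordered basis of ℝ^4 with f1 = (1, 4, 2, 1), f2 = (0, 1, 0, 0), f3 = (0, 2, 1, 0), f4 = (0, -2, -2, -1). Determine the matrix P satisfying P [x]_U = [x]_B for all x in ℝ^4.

Let M have columns bj and N have columns fj. Then for every x, N [x]_B = x = M [x]_U, so P = N^(-1) M.
Since det N = -1, N^(-1) has integer entries; multiplying gives P = [[-2, 1, -1, 2], [2, 1, -1, 0], [0, 1, 2, 2], [-2, 0, -1, -2]].

[[-2, 1, -1, 2], [2, 1, -1, 0], [0, 1, 2, 2], [-2, 0, -1, -2]]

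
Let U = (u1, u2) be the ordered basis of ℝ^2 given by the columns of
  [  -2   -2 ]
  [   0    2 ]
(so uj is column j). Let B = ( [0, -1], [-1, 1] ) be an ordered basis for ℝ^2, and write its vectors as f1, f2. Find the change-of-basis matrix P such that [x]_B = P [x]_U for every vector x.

[[2, 0], [2, 2]]

Take x = uj: its U-coordinates are the j-th standard unit vector, so P e_j — column j of P — equals [uj]_B.
u1 = 2f1 + 2f2, giving column 1 = [2, 2]; repeating for each j gives P = [[2, 0], [2, 2]].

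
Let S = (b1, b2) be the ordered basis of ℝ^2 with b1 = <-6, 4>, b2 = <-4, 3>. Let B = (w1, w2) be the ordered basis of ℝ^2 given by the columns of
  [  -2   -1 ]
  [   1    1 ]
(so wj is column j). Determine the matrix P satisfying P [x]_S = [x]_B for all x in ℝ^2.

[[2, 1], [2, 2]]

Take x = bj: its S-coordinates are the j-th standard unit vector, so P e_j — column j of P — equals [bj]_B.
b1 = 2w1 + 2w2, giving column 1 = <2, 2>; repeating for each j gives P = [[2, 1], [2, 2]].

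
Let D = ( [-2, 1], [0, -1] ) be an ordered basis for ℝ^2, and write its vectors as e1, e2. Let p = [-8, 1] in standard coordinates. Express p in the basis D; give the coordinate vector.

[p]_D is the unique c with M c = p, where M has columns e1, e2.
System: -2c_1 + 0c_2 = -8, c_1 - c_2 = 1; solving gives c_1 = 4, c_2 = 3.
Check: 4e1 + 3e2 = [-8, 1].

[4, 3]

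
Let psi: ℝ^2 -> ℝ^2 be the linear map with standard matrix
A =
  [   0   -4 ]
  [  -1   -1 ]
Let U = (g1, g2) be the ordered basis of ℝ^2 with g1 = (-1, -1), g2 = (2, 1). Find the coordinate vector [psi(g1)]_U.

(0, 2)

Compute psi(g1) = A g1 = (4, 2) in standard coordinates.
Then write this in U-coordinates: solve for y in y_1 g1 + y_2 g2 = (4, 2).
This gives y = (0, 2), which is column 1 of [psi]_U.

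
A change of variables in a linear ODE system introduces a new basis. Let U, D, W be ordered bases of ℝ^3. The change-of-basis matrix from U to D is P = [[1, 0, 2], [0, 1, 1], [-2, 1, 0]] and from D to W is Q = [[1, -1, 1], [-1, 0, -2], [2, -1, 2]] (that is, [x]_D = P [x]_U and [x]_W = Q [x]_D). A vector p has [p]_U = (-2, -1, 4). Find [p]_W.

(6, -12, 15)

First [p]_D = P [p]_U = (6, 3, 3).
Then [p]_W = Q [p]_D = (6, -12, 15).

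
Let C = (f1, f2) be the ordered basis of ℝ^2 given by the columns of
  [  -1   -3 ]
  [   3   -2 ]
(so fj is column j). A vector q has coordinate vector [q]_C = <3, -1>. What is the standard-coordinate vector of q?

By definition q = 3f1 - f2.
Summing componentwise gives <0, 11>.

<0, 11>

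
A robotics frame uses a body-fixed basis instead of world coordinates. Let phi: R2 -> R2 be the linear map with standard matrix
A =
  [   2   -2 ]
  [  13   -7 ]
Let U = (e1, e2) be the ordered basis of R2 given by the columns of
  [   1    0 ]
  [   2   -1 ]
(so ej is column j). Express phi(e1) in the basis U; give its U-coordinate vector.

[-2, -3]

Compute phi(e1) = A e1 = [-2, -1] in standard coordinates.
Then write this in U-coordinates: solve for y in y_1 e1 + y_2 e2 = [-2, -1].
This gives y = [-2, -3], which is column 1 of [phi]_U.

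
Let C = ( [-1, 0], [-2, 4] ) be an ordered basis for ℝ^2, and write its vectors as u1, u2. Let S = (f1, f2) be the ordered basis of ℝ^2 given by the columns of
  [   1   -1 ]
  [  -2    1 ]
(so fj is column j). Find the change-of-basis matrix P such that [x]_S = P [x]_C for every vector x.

[[1, -2], [2, 0]]

Column j of P is [uj]_S, since P maps C-coordinates to S-coordinates.
Expressing u1 in S: u1 = f1 + 2f2, so column 1 of P is [1, 2].
Doing the same for each uj gives P = [[1, -2], [2, 0]].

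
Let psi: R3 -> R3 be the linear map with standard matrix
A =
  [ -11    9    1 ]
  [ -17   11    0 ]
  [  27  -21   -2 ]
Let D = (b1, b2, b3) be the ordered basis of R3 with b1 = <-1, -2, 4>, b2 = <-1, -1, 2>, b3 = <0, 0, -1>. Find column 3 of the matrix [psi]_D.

<-1, 2, -2>

Column 3 of [psi]_D is the D-coordinate vector of psi(b3).
In standard coordinates psi(b3) = A b3 = <-1, 0, 2>.
Converting to D: <-1, 0, 2> = -b1 + 2b2 - 2b3, so the coordinate vector is <-1, 2, -2>.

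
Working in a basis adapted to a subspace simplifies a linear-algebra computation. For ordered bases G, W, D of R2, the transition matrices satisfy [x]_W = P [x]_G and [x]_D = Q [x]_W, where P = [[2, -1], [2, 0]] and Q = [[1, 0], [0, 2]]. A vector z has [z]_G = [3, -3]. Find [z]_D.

First [z]_W = P [z]_G = [9, 6].
Then [z]_D = Q [z]_W = [9, 12].

[9, 12]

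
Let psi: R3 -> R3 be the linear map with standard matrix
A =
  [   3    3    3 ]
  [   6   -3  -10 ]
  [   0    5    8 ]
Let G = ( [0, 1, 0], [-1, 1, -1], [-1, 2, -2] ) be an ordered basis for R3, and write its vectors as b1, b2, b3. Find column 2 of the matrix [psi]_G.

Compute psi(b2) = A b2 = [-3, 1, -3] in standard coordinates.
Then write this in G-coordinates: solve for y in y_1 b1 + ... + y_3 b3 = [-3, 1, -3].
This gives y = [-2, 3, 0], which is column 2 of [psi]_G.

[-2, 3, 0]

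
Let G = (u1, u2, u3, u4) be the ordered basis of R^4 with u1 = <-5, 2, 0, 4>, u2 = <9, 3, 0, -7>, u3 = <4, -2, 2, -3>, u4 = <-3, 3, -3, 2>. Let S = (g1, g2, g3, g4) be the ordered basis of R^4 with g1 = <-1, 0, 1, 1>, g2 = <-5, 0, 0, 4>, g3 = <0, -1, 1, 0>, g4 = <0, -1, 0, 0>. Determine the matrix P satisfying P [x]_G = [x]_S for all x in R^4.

Column j of P is [uj]_S, since P maps G-coordinates to S-coordinates.
Expressing u1 in S: u1 = 0·g1 + g2 + 0·g3 - 2g4, so column 1 of P is <0, 1, 0, -2>.
Doing the same for each uj gives P = [[0, 1, 1, -2], [1, -2, -1, 1], [0, -1, 1, -1], [-2, -2, 1, -2]].

[[0, 1, 1, -2], [1, -2, -1, 1], [0, -1, 1, -1], [-2, -2, 1, -2]]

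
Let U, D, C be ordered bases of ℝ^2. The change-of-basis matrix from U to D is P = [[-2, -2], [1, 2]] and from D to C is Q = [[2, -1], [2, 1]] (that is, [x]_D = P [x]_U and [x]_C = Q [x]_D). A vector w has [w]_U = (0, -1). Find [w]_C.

(6, 2)

First [w]_D = P [w]_U = (2, -2).
Then [w]_C = Q [w]_D = (6, 2).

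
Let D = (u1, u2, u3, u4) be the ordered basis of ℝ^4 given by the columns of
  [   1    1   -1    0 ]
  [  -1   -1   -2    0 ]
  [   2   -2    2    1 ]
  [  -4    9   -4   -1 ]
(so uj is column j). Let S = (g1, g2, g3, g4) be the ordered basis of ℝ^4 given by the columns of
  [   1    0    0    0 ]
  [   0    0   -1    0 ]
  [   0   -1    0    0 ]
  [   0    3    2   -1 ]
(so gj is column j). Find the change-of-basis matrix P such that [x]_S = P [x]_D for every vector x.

[[1, 1, -1, 0], [-2, 2, -2, -1], [1, 1, 2, 0], [0, -1, 2, -2]]

Column j of P is [uj]_S, since P maps D-coordinates to S-coordinates.
Expressing u1 in S: u1 = g1 - 2g2 + g3 + 0·g4, so column 1 of P is [1, -2, 1, 0].
Doing the same for each uj gives P = [[1, 1, -1, 0], [-2, 2, -2, -1], [1, 1, 2, 0], [0, -1, 2, -2]].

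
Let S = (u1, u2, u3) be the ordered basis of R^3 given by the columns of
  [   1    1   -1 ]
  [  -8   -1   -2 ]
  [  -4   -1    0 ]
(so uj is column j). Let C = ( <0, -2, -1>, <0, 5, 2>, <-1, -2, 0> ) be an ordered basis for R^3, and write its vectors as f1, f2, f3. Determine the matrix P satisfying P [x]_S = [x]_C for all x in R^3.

[[0, -1, 0], [-2, -1, 0], [-1, -1, 1]]

Take x = uj: its S-coordinates are the j-th standard unit vector, so P e_j — column j of P — equals [uj]_C.
u1 = 0·f1 - 2f2 - f3, giving column 1 = <0, -2, -1>; repeating for each j gives P = [[0, -1, 0], [-2, -1, 0], [-1, -1, 1]].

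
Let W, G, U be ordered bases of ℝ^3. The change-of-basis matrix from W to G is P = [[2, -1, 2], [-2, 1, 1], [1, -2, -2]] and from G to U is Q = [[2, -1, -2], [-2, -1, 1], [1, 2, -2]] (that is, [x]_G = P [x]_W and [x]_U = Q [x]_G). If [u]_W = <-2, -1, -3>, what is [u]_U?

Apply P to get G-coordinates <-9, 0, 6>, then Q to get U-coordinates.
The result is [u]_U = <-30, 24, -21>.

<-30, 24, -21>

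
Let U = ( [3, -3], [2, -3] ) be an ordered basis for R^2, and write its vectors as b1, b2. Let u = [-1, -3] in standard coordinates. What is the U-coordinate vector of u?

[-3, 4]

We seek scalars with c_1 b1 + c_2 b2 = u; equivalently solve M c = u where the columns of M are b1, b2.
System: 3c_1 + 2c_2 = -1, -3c_1 - 3c_2 = -3; solving gives c_1 = -3, c_2 = 4.
Check: -3b1 + 4b2 = [-1, -3].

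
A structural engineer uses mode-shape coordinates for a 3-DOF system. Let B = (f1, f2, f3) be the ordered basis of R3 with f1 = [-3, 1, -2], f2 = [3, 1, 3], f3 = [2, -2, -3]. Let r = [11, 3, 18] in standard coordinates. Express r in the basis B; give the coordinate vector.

Write r = c_1 f1 + ... + c_3 f3 and solve for the c_i.
Gaussian elimination on [M | r] yields c = (-3, 2, -2).
Check: -3f1 + 2f2 - 2f3 = [11, 3, 18].

[-3, 2, -2]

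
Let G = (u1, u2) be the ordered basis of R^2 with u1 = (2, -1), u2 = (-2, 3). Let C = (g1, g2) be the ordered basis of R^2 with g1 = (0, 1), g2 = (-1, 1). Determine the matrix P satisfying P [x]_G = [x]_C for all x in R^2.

[[1, 1], [-2, 2]]

Take x = uj: its G-coordinates are the j-th standard unit vector, so P e_j — column j of P — equals [uj]_C.
u1 = g1 - 2g2, giving column 1 = (1, -2); repeating for each j gives P = [[1, 1], [-2, 2]].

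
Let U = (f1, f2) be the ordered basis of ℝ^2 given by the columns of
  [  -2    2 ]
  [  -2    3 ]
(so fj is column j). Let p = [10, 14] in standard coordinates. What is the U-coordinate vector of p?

[p]_U is the unique c with M c = p, where M has columns f1, f2.
System: -2c_1 + 2c_2 = 10, -2c_1 + 3c_2 = 14; solving gives c_1 = -1, c_2 = 4.
Check: -f1 + 4f2 = [10, 14].

[-1, 4]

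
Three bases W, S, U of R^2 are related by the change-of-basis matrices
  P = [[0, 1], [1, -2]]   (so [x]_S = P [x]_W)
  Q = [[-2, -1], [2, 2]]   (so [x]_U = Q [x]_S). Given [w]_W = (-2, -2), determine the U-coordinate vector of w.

Composing the changes, [w]_U = Q P [w]_W.
Q P = [[-1, 0], [2, -2]]; applying this to (-2, -2) gives (2, 0).

(2, 0)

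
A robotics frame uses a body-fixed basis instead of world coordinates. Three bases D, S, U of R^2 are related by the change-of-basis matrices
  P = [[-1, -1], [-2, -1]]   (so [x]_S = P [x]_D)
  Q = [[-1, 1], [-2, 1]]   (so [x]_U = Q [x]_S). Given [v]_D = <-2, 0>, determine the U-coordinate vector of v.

<2, 0>

Apply P to get S-coordinates <2, 4>, then Q to get U-coordinates.
The result is [v]_U = <2, 0>.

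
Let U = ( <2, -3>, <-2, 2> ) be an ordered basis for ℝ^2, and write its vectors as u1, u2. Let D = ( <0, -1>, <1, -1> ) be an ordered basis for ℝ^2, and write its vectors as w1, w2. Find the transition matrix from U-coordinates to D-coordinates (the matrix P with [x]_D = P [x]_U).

[[1, 0], [2, -2]]

Let M have columns uj and N have columns wj. Then for every x, N [x]_D = x = M [x]_U, so P = N^(-1) M.
Since det N = 1, N^(-1) has integer entries; multiplying gives P = [[1, 0], [2, -2]].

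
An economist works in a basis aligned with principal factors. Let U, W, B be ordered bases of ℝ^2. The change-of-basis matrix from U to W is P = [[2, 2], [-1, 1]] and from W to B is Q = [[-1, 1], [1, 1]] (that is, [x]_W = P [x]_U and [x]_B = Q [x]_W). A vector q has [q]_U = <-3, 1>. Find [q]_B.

<8, 0>

Apply P to get W-coordinates <-4, 4>, then Q to get B-coordinates.
The result is [q]_B = <8, 0>.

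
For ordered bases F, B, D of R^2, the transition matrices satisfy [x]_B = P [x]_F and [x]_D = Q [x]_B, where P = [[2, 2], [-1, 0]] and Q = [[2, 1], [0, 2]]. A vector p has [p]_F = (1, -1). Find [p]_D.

Composing the changes, [p]_D = Q P [p]_F.
Q P = [[3, 4], [-2, 0]]; applying this to (1, -1) gives (-1, -2).

(-1, -2)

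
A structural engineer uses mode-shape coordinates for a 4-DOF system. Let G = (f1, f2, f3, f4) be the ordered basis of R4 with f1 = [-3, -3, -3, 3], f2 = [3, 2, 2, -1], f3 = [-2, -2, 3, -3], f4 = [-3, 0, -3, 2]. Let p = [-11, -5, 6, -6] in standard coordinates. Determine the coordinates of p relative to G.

[1, 3, 4, 3]

[p]_G is the unique c with M c = p, where M has columns f1, ..., f4.
Gaussian elimination on [M | p] yields c = (1, 3, 4, 3).
Check: f1 + 3f2 + 4f3 + 3f4 = [-11, -5, 6, -6].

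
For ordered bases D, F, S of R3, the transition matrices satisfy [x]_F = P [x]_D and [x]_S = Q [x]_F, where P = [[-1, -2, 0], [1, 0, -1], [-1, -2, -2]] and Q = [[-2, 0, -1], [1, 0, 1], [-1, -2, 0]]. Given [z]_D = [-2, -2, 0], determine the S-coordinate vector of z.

[-18, 12, -2]

First [z]_F = P [z]_D = [6, -2, 6].
Then [z]_S = Q [z]_F = [-18, 12, -2].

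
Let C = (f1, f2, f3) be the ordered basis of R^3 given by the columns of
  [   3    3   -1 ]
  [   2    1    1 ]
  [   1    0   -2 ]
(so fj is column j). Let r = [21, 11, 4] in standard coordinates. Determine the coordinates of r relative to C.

Write r = c_1 f1 + ... + c_3 f3 and solve for the c_i.
Gaussian elimination on [M | r] yields c = (4, 3, 0).
Check: 4f1 + 3f2 + 0·f3 = [21, 11, 4].

[4, 3, 0]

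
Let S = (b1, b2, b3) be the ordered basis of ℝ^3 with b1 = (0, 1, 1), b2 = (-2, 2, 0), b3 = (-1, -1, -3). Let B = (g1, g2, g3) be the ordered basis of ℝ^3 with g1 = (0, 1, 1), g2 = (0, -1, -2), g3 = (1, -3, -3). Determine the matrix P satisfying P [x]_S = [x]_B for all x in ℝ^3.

[[1, -2, -2], [0, 2, 2], [0, -2, -1]]

Column j of P is [bj]_B, since P maps S-coordinates to B-coordinates.
Expressing b1 in B: b1 = g1 + 0·g2 + 0·g3, so column 1 of P is (1, 0, 0).
Doing the same for each bj gives P = [[1, -2, -2], [0, 2, 2], [0, -2, -1]].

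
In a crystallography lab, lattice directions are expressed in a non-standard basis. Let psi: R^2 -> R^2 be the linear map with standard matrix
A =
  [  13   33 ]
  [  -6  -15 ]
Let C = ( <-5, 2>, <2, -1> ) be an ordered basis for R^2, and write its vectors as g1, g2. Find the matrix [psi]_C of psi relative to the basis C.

The j-th column of [psi]_C is [psi(gj)]_C.
psi(g1) = A g1 = <1, 0> = -g1 - 2g2, so column 1 is <-1, -2>.
Repeating for g2 and assembling the columns gives [[-1, 1], [-2, -1]].

[[-1, 1], [-2, -1]]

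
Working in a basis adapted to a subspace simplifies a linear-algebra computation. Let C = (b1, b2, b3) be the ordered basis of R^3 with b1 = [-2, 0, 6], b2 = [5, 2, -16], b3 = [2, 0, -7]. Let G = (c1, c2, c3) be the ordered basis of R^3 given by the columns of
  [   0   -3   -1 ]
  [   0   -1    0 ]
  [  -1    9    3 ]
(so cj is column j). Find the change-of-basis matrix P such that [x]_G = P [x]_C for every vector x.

Let M have columns bj and N have columns cj. Then for every x, N [x]_G = x = M [x]_C, so P = N^(-1) M.
Since det N = 1, N^(-1) has integer entries; multiplying gives P = [[0, 1, 1], [0, -2, 0], [2, 1, -2]].

[[0, 1, 1], [0, -2, 0], [2, 1, -2]]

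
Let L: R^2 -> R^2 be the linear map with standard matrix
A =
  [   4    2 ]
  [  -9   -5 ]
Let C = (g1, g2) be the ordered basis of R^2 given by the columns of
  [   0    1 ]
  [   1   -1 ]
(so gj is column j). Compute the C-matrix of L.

[[-3, -2], [2, 2]]

Let P have columns g1, g2. Then [L]_C = P^(-1) A P.
Here det P = -1, so P^(-1) is integer; computing A P first and then P^(-1)(A P) gives [[-3, -2], [2, 2]].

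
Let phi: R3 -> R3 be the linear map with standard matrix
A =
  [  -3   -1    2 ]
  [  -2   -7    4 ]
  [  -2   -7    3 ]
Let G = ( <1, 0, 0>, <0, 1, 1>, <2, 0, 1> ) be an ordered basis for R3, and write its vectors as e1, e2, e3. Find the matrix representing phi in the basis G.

Let P have columns e1, ..., e3. Then [phi]_G = P^(-1) A P.
Here det P = 1, so P^(-1) is integer; computing A P first and then P^(-1)(A P) gives [[-3, 3, -2], [-2, -3, 0], [0, -1, -1]].

[[-3, 3, -2], [-2, -3, 0], [0, -1, -1]]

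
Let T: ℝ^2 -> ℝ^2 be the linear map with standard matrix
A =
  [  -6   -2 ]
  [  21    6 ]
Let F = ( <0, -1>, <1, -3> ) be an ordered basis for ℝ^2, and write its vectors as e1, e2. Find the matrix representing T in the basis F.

[[0, -3], [2, 0]]

With P the matrix whose columns are e1, e2, [T]_F = P^(-1) A P.
Column by column: T(e1) = A e1 = <2, -6>; its F-coordinates <0, 2> give column 1.
Continuing for each basis vector yields [T]_F = [[0, -3], [2, 0]].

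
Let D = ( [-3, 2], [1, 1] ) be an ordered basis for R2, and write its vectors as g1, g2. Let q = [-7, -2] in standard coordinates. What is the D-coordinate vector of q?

We seek scalars with c_1 g1 + c_2 g2 = q; equivalently solve M c = q where the columns of M are g1, g2.
System: -3c_1 + c_2 = -7, 2c_1 + c_2 = -2; solving gives c_1 = 1, c_2 = -4.
Check: g1 - 4g2 = [-7, -2].

[1, -4]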